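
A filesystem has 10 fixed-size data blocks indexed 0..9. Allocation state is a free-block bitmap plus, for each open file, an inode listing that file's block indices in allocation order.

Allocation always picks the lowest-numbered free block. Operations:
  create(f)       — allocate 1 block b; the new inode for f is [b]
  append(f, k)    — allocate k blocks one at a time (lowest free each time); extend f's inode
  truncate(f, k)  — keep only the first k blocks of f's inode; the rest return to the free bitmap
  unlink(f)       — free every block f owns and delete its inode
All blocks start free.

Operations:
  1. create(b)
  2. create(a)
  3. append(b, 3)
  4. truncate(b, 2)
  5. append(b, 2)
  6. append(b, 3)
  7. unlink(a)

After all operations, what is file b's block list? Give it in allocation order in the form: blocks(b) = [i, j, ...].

blocks(b) = [0, 2, 3, 4, 5, 6, 7]

create(b): bitmap=F......... | b=[0]
create(a): bitmap=FF........ | a=[1] b=[0]
append(b, 3): bitmap=FFFFF..... | a=[1] b=[0, 2, 3, 4]
truncate(b, 2): bitmap=FFF....... | a=[1] b=[0, 2]
append(b, 2): bitmap=FFFFF..... | a=[1] b=[0, 2, 3, 4]
append(b, 3): bitmap=FFFFFFFF.. | a=[1] b=[0, 2, 3, 4, 5, 6, 7]
unlink(a): bitmap=F.FFFFFF.. | b=[0, 2, 3, 4, 5, 6, 7]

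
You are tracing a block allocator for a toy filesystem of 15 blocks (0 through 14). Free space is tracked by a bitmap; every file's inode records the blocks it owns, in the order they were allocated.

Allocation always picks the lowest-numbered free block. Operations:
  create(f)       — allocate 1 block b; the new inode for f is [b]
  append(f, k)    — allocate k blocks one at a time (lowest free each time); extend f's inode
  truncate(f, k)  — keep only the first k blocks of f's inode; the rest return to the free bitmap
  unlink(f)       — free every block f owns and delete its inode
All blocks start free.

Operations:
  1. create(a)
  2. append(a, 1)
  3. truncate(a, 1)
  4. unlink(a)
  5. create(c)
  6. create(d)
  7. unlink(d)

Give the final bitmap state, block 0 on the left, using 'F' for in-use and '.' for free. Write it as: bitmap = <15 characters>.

create(a): bitmap=F.............. | a=[0]
append(a, 1): bitmap=FF............. | a=[0, 1]
truncate(a, 1): bitmap=F.............. | a=[0]
unlink(a): bitmap=............... | 
create(c): bitmap=F.............. | c=[0]
create(d): bitmap=FF............. | c=[0] d=[1]
unlink(d): bitmap=F.............. | c=[0]

bitmap = F..............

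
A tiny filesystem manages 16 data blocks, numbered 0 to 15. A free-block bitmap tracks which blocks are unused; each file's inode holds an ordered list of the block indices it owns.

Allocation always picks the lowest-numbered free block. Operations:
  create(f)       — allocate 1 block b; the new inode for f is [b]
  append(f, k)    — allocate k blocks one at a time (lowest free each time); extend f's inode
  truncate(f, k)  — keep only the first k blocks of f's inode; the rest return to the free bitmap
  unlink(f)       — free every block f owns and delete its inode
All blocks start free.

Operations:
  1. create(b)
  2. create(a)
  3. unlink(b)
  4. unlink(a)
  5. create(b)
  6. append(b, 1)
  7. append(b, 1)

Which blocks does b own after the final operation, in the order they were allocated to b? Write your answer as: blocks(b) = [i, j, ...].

blocks(b) = [0, 1, 2]

after create(b) → b:[0]  free=[F...............]
after create(a) → a:[1], b:[0]  free=[FF..............]
after unlink(b) → a:[1]  free=[.F..............]
after unlink(a) →   free=[................]
after create(b) → b:[0]  free=[F...............]
after append(b, 1) → b:[0, 1]  free=[FF..............]
after append(b, 1) → b:[0, 1, 2]  free=[FFF.............]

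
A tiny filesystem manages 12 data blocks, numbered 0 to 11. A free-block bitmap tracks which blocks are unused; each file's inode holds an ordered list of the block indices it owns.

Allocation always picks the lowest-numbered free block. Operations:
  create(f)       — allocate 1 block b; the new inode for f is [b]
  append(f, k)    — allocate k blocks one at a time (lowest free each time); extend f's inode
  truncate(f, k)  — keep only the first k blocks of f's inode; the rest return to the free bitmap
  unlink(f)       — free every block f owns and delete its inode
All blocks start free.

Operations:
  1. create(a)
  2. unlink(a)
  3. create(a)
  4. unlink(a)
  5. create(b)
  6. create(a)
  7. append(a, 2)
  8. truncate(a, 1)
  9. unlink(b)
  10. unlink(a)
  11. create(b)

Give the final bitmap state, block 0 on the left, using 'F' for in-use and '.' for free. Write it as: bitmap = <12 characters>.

bitmap = F...........

  1. create(a)  ⇒  F...........  {a→[0]}
  2. unlink(a)  ⇒  ............  {}
  3. create(a)  ⇒  F...........  {a→[0]}
  4. unlink(a)  ⇒  ............  {}
  5. create(b)  ⇒  F...........  {b→[0]}
  6. create(a)  ⇒  FF..........  {a→[1]; b→[0]}
  7. append(a, 2)  ⇒  FFFF........  {a→[1, 2, 3]; b→[0]}
  8. truncate(a, 1)  ⇒  FF..........  {a→[1]; b→[0]}
  9. unlink(b)  ⇒  .F..........  {a→[1]}
  10. unlink(a)  ⇒  ............  {}
  11. create(b)  ⇒  F...........  {b→[0]}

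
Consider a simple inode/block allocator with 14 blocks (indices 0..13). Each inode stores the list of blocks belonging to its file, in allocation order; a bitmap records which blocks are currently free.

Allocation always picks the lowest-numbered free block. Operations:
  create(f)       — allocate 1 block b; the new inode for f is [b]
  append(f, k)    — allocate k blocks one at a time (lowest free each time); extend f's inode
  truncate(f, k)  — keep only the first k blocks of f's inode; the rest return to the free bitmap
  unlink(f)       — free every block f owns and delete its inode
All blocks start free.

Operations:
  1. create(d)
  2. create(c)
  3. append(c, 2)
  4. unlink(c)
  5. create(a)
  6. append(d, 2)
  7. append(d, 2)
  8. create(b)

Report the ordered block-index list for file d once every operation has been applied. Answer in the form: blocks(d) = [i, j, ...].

blocks(d) = [0, 2, 3, 4, 5]

after create(d) → d:[0]  free=[F.............]
after create(c) → c:[1], d:[0]  free=[FF............]
after append(c, 2) → c:[1, 2, 3], d:[0]  free=[FFFF..........]
after unlink(c) → d:[0]  free=[F.............]
after create(a) → a:[1], d:[0]  free=[FF............]
after append(d, 2) → a:[1], d:[0, 2, 3]  free=[FFFF..........]
after append(d, 2) → a:[1], d:[0, 2, 3, 4, 5]  free=[FFFFFF........]
after create(b) → a:[1], b:[6], d:[0, 2, 3, 4, 5]  free=[FFFFFFF.......]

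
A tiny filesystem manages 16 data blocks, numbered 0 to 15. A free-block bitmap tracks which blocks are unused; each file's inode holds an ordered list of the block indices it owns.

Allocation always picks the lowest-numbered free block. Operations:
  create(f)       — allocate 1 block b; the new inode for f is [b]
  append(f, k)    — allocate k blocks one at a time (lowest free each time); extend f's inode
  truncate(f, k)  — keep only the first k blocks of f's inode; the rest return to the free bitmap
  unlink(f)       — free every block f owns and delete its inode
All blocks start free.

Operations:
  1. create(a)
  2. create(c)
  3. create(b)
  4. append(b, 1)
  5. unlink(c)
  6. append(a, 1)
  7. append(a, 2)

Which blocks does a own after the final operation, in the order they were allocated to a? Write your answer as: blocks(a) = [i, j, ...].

[1] create(a) — a=0 (map F...............)
[2] create(c) — a=0 c=1 (map FF..............)
[3] create(b) — a=0 b=2 c=1 (map FFF.............)
[4] append(b, 1) — a=0 b=2,3 c=1 (map FFFF............)
[5] unlink(c) — a=0 b=2,3 (map F.FF............)
[6] append(a, 1) — a=0,1 b=2,3 (map FFFF............)
[7] append(a, 2) — a=0,1,4,5 b=2,3 (map FFFFFF..........)

blocks(a) = [0, 1, 4, 5]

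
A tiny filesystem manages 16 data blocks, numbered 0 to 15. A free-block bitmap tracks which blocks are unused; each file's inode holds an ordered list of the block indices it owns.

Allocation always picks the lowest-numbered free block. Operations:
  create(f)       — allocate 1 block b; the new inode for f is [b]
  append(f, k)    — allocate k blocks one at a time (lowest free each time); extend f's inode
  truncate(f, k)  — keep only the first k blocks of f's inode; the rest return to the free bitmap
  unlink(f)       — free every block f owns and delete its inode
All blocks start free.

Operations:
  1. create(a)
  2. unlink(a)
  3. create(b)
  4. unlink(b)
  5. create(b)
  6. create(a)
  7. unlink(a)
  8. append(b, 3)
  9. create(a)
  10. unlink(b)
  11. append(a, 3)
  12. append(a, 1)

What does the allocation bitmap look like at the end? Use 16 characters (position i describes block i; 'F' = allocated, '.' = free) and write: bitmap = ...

bitmap = FFFFF...........

after create(a) → a:[0]  free=[F...............]
after unlink(a) →   free=[................]
after create(b) → b:[0]  free=[F...............]
after unlink(b) →   free=[................]
after create(b) → b:[0]  free=[F...............]
after create(a) → a:[1], b:[0]  free=[FF..............]
after unlink(a) → b:[0]  free=[F...............]
after append(b, 3) → b:[0, 1, 2, 3]  free=[FFFF............]
after create(a) → a:[4], b:[0, 1, 2, 3]  free=[FFFFF...........]
after unlink(b) → a:[4]  free=[....F...........]
after append(a, 3) → a:[4, 0, 1, 2]  free=[FFF.F...........]
after append(a, 1) → a:[4, 0, 1, 2, 3]  free=[FFFFF...........]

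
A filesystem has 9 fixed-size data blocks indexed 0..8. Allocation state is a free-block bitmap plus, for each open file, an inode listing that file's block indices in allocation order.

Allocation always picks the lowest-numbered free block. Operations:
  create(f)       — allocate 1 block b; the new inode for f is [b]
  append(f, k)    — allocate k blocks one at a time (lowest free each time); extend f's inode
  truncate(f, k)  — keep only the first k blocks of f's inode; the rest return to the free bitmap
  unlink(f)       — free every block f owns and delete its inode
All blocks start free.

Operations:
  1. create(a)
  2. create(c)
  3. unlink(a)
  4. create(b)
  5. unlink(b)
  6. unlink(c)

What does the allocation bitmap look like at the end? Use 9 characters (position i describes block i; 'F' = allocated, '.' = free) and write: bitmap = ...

bitmap = .........

create(a): bitmap=F........ | a=[0]
create(c): bitmap=FF....... | a=[0] c=[1]
unlink(a): bitmap=.F....... | c=[1]
create(b): bitmap=FF....... | b=[0] c=[1]
unlink(b): bitmap=.F....... | c=[1]
unlink(c): bitmap=......... | 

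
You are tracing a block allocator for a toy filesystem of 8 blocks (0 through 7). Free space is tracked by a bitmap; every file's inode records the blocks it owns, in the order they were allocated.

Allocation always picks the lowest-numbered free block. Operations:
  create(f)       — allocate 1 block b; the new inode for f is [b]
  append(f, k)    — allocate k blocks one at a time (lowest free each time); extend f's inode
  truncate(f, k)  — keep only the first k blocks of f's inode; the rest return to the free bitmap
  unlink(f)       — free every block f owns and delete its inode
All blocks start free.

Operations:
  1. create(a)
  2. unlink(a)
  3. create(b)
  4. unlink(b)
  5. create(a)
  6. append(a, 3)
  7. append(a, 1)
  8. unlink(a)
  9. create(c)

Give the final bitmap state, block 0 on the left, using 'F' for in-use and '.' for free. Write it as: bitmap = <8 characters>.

bitmap = F.......

after create(a) → a:[0]  free=[F.......]
after unlink(a) →   free=[........]
after create(b) → b:[0]  free=[F.......]
after unlink(b) →   free=[........]
after create(a) → a:[0]  free=[F.......]
after append(a, 3) → a:[0, 1, 2, 3]  free=[FFFF....]
after append(a, 1) → a:[0, 1, 2, 3, 4]  free=[FFFFF...]
after unlink(a) →   free=[........]
after create(c) → c:[0]  free=[F.......]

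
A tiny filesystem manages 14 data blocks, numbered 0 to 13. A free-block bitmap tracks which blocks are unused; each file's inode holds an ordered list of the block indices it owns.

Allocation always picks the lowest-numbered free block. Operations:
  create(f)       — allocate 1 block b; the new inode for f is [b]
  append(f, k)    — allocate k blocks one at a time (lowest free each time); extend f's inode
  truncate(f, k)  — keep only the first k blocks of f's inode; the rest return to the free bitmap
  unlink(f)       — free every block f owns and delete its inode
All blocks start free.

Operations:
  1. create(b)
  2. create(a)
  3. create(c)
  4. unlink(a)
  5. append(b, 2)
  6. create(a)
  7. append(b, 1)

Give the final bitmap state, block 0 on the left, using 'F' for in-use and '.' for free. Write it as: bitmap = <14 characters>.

bitmap = FFFFFF........

  1. create(b)  ⇒  F.............  {b→[0]}
  2. create(a)  ⇒  FF............  {a→[1]; b→[0]}
  3. create(c)  ⇒  FFF...........  {a→[1]; b→[0]; c→[2]}
  4. unlink(a)  ⇒  F.F...........  {b→[0]; c→[2]}
  5. append(b, 2)  ⇒  FFFF..........  {b→[0, 1, 3]; c→[2]}
  6. create(a)  ⇒  FFFFF.........  {a→[4]; b→[0, 1, 3]; c→[2]}
  7. append(b, 1)  ⇒  FFFFFF........  {a→[4]; b→[0, 1, 3, 5]; c→[2]}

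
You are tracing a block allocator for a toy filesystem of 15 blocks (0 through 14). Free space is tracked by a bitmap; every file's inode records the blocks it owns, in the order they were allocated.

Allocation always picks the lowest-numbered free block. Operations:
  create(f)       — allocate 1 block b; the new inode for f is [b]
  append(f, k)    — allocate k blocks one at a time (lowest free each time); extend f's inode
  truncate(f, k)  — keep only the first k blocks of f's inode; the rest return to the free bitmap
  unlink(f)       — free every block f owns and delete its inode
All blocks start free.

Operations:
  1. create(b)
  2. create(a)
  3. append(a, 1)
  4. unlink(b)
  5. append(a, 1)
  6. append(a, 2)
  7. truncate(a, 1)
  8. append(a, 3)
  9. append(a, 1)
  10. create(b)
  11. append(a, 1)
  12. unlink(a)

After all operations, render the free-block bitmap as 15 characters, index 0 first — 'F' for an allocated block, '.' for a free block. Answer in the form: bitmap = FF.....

[1] create(b) — b=0 (map F..............)
[2] create(a) — a=1 b=0 (map FF.............)
[3] append(a, 1) — a=1,2 b=0 (map FFF............)
[4] unlink(b) — a=1,2 (map .FF............)
[5] append(a, 1) — a=1,2,0 (map FFF............)
[6] append(a, 2) — a=1,2,0,3,4 (map FFFFF..........)
[7] truncate(a, 1) — a=1 (map .F.............)
[8] append(a, 3) — a=1,0,2,3 (map FFFF...........)
[9] append(a, 1) — a=1,0,2,3,4 (map FFFFF..........)
[10] create(b) — a=1,0,2,3,4 b=5 (map FFFFFF.........)
[11] append(a, 1) — a=1,0,2,3,4,6 b=5 (map FFFFFFF........)
[12] unlink(a) — b=5 (map .....F.........)

bitmap = .....F.........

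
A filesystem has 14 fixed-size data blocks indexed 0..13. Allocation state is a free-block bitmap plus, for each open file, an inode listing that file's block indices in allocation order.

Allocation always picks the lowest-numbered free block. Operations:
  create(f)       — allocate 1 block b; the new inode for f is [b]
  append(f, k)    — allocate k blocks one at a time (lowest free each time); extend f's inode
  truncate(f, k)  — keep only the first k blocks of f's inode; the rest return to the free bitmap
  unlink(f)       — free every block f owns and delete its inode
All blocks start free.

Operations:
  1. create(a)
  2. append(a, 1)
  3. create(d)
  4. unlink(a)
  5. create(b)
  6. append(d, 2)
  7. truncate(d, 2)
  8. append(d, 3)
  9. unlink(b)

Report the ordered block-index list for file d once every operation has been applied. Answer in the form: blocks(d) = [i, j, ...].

after create(a) → a:[0]  free=[F.............]
after append(a, 1) → a:[0, 1]  free=[FF............]
after create(d) → a:[0, 1], d:[2]  free=[FFF...........]
after unlink(a) → d:[2]  free=[..F...........]
after create(b) → b:[0], d:[2]  free=[F.F...........]
after append(d, 2) → b:[0], d:[2, 1, 3]  free=[FFFF..........]
after truncate(d, 2) → b:[0], d:[2, 1]  free=[FFF...........]
after append(d, 3) → b:[0], d:[2, 1, 3, 4, 5]  free=[FFFFFF........]
after unlink(b) → d:[2, 1, 3, 4, 5]  free=[.FFFFF........]

blocks(d) = [2, 1, 3, 4, 5]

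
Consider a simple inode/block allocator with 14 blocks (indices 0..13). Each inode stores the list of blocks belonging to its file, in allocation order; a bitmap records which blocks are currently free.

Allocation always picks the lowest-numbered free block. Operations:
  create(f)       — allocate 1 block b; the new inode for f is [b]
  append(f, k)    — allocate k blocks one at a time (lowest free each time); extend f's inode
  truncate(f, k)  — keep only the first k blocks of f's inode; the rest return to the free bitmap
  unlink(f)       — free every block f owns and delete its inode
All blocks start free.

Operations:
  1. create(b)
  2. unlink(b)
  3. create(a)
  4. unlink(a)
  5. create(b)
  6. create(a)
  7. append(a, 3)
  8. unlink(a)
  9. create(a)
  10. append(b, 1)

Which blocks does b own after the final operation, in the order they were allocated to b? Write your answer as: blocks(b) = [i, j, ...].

blocks(b) = [0, 2]

[1] create(b) — b=0 (map F.............)
[2] unlink(b) —  (map ..............)
[3] create(a) — a=0 (map F.............)
[4] unlink(a) —  (map ..............)
[5] create(b) — b=0 (map F.............)
[6] create(a) — a=1 b=0 (map FF............)
[7] append(a, 3) — a=1,2,3,4 b=0 (map FFFFF.........)
[8] unlink(a) — b=0 (map F.............)
[9] create(a) — a=1 b=0 (map FF............)
[10] append(b, 1) — a=1 b=0,2 (map FFF...........)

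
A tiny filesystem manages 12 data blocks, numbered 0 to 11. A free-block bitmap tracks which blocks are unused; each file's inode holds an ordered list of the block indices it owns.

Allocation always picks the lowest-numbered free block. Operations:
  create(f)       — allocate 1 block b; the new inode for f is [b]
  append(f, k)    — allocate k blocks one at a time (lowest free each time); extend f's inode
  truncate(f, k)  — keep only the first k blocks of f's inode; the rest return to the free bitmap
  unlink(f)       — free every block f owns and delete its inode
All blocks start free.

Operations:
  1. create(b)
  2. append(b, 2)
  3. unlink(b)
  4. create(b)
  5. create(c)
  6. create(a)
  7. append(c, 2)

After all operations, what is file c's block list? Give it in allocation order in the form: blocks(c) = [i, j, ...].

blocks(c) = [1, 3, 4]

create(b): bitmap=F........... | b=[0]
append(b, 2): bitmap=FFF......... | b=[0, 1, 2]
unlink(b): bitmap=............ | 
create(b): bitmap=F........... | b=[0]
create(c): bitmap=FF.......... | b=[0] c=[1]
create(a): bitmap=FFF......... | a=[2] b=[0] c=[1]
append(c, 2): bitmap=FFFFF....... | a=[2] b=[0] c=[1, 3, 4]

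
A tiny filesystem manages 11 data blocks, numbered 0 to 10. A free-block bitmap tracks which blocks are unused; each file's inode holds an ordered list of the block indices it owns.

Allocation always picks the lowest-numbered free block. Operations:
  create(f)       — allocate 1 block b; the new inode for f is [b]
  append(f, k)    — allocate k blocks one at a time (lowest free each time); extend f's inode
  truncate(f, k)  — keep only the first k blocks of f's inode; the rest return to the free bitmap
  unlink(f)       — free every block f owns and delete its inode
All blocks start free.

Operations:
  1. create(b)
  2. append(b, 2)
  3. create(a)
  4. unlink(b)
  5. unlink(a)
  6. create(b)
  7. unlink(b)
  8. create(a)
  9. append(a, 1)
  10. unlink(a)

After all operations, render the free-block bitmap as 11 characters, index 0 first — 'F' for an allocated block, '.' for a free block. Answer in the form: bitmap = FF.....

bitmap = ...........

after create(b) → b:[0]  free=[F..........]
after append(b, 2) → b:[0, 1, 2]  free=[FFF........]
after create(a) → a:[3], b:[0, 1, 2]  free=[FFFF.......]
after unlink(b) → a:[3]  free=[...F.......]
after unlink(a) →   free=[...........]
after create(b) → b:[0]  free=[F..........]
after unlink(b) →   free=[...........]
after create(a) → a:[0]  free=[F..........]
after append(a, 1) → a:[0, 1]  free=[FF.........]
after unlink(a) →   free=[...........]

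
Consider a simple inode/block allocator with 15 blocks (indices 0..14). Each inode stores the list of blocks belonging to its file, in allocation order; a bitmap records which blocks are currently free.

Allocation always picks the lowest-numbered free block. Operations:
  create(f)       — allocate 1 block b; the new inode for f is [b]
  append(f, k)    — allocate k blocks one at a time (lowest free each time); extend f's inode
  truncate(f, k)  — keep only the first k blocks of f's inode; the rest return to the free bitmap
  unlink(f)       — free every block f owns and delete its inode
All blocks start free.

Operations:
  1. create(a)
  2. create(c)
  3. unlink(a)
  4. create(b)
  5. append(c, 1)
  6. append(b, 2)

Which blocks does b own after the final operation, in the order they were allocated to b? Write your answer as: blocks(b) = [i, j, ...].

blocks(b) = [0, 3, 4]

  1. create(a)  ⇒  F..............  {a→[0]}
  2. create(c)  ⇒  FF.............  {a→[0]; c→[1]}
  3. unlink(a)  ⇒  .F.............  {c→[1]}
  4. create(b)  ⇒  FF.............  {b→[0]; c→[1]}
  5. append(c, 1)  ⇒  FFF............  {b→[0]; c→[1, 2]}
  6. append(b, 2)  ⇒  FFFFF..........  {b→[0, 3, 4]; c→[1, 2]}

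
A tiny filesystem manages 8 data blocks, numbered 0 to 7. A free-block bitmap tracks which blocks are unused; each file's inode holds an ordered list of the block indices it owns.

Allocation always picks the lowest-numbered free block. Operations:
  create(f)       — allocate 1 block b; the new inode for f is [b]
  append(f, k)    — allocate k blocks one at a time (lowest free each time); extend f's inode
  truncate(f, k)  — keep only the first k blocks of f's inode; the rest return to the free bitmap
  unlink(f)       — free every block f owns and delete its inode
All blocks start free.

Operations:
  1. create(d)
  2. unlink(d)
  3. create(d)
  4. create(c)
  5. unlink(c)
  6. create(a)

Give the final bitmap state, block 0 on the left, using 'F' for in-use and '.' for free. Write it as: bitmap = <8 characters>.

create(d): bitmap=F....... | d=[0]
unlink(d): bitmap=........ | 
create(d): bitmap=F....... | d=[0]
create(c): bitmap=FF...... | c=[1] d=[0]
unlink(c): bitmap=F....... | d=[0]
create(a): bitmap=FF...... | a=[1] d=[0]

bitmap = FF......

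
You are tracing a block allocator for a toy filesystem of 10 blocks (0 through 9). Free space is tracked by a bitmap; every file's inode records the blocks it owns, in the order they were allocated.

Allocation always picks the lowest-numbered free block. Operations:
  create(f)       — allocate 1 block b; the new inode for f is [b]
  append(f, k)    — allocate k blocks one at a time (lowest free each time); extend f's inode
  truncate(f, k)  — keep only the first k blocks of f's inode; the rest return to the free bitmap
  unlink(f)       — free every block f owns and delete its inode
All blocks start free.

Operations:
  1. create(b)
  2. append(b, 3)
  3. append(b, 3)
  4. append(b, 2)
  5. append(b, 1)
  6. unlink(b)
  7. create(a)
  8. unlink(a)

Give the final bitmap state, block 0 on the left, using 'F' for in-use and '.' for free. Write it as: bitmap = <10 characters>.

after create(b) → b:[0]  free=[F.........]
after append(b, 3) → b:[0, 1, 2, 3]  free=[FFFF......]
after append(b, 3) → b:[0, 1, 2, 3, 4, 5, 6]  free=[FFFFFFF...]
after append(b, 2) → b:[0, 1, 2, 3, 4, 5, 6, 7, 8]  free=[FFFFFFFFF.]
after append(b, 1) → b:[0, 1, 2, 3, 4, 5, 6, 7, 8, 9]  free=[FFFFFFFFFF]
after unlink(b) →   free=[..........]
after create(a) → a:[0]  free=[F.........]
after unlink(a) →   free=[..........]

bitmap = ..........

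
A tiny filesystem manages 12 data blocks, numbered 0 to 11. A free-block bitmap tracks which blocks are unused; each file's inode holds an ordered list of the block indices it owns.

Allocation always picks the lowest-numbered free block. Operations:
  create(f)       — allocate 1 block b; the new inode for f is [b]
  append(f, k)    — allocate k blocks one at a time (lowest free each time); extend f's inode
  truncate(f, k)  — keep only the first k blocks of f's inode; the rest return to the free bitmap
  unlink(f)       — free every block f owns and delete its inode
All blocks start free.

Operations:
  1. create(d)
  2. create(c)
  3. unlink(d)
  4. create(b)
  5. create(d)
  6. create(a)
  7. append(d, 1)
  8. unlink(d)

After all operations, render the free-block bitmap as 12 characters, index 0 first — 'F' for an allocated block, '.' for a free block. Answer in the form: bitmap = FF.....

bitmap = FF.F........

create(d): bitmap=F........... | d=[0]
create(c): bitmap=FF.......... | c=[1] d=[0]
unlink(d): bitmap=.F.......... | c=[1]
create(b): bitmap=FF.......... | b=[0] c=[1]
create(d): bitmap=FFF......... | b=[0] c=[1] d=[2]
create(a): bitmap=FFFF........ | a=[3] b=[0] c=[1] d=[2]
append(d, 1): bitmap=FFFFF....... | a=[3] b=[0] c=[1] d=[2, 4]
unlink(d): bitmap=FF.F........ | a=[3] b=[0] c=[1]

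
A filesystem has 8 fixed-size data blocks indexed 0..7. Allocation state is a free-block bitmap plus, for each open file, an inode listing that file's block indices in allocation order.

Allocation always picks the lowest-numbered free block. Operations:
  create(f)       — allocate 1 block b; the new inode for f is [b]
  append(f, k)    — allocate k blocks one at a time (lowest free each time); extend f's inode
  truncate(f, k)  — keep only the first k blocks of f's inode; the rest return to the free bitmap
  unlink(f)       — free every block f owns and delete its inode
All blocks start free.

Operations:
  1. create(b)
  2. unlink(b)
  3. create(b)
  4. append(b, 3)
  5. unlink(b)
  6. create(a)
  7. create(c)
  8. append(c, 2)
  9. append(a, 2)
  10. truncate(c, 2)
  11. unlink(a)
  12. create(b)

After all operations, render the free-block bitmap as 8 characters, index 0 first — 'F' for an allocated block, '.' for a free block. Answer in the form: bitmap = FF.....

bitmap = FFF.....

  1. create(b)  ⇒  F.......  {b→[0]}
  2. unlink(b)  ⇒  ........  {}
  3. create(b)  ⇒  F.......  {b→[0]}
  4. append(b, 3)  ⇒  FFFF....  {b→[0, 1, 2, 3]}
  5. unlink(b)  ⇒  ........  {}
  6. create(a)  ⇒  F.......  {a→[0]}
  7. create(c)  ⇒  FF......  {a→[0]; c→[1]}
  8. append(c, 2)  ⇒  FFFF....  {a→[0]; c→[1, 2, 3]}
  9. append(a, 2)  ⇒  FFFFFF..  {a→[0, 4, 5]; c→[1, 2, 3]}
  10. truncate(c, 2)  ⇒  FFF.FF..  {a→[0, 4, 5]; c→[1, 2]}
  11. unlink(a)  ⇒  .FF.....  {c→[1, 2]}
  12. create(b)  ⇒  FFF.....  {b→[0]; c→[1, 2]}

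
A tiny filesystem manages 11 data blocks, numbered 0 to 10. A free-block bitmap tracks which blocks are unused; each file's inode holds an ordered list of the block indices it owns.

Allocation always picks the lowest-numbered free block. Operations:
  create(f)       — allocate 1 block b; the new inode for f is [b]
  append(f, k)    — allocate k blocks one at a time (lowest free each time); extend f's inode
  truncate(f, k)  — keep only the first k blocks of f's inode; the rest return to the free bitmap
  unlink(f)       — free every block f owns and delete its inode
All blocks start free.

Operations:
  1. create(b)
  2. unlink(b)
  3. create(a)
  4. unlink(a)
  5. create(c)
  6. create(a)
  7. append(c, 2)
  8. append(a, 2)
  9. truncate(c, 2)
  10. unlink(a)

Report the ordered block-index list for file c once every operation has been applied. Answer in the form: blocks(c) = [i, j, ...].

blocks(c) = [0, 2]

[1] create(b) — b=0 (map F..........)
[2] unlink(b) —  (map ...........)
[3] create(a) — a=0 (map F..........)
[4] unlink(a) —  (map ...........)
[5] create(c) — c=0 (map F..........)
[6] create(a) — a=1 c=0 (map FF.........)
[7] append(c, 2) — a=1 c=0,2,3 (map FFFF.......)
[8] append(a, 2) — a=1,4,5 c=0,2,3 (map FFFFFF.....)
[9] truncate(c, 2) — a=1,4,5 c=0,2 (map FFF.FF.....)
[10] unlink(a) — c=0,2 (map F.F........)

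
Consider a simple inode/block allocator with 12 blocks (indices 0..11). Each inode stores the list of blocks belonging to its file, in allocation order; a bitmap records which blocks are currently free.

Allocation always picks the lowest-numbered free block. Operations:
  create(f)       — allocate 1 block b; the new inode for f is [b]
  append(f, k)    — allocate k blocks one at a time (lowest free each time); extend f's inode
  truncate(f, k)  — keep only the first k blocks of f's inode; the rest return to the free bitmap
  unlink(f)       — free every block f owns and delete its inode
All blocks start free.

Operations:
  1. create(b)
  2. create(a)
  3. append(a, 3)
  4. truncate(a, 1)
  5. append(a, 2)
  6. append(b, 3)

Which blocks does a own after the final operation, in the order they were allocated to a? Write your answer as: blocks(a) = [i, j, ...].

  1. create(b)  ⇒  F...........  {b→[0]}
  2. create(a)  ⇒  FF..........  {a→[1]; b→[0]}
  3. append(a, 3)  ⇒  FFFFF.......  {a→[1, 2, 3, 4]; b→[0]}
  4. truncate(a, 1)  ⇒  FF..........  {a→[1]; b→[0]}
  5. append(a, 2)  ⇒  FFFF........  {a→[1, 2, 3]; b→[0]}
  6. append(b, 3)  ⇒  FFFFFFF.....  {a→[1, 2, 3]; b→[0, 4, 5, 6]}

blocks(a) = [1, 2, 3]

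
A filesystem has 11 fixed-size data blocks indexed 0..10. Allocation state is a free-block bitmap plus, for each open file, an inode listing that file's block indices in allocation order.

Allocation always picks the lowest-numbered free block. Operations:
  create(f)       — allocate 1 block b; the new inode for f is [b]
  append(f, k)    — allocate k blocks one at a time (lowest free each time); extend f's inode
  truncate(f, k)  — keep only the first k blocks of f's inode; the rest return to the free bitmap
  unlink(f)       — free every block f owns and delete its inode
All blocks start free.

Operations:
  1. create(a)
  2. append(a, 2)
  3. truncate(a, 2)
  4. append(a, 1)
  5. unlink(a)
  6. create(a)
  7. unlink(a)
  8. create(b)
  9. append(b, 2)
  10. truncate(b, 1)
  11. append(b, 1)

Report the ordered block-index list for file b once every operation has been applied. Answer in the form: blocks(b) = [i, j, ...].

blocks(b) = [0, 1]

  1. create(a)  ⇒  F..........  {a→[0]}
  2. append(a, 2)  ⇒  FFF........  {a→[0, 1, 2]}
  3. truncate(a, 2)  ⇒  FF.........  {a→[0, 1]}
  4. append(a, 1)  ⇒  FFF........  {a→[0, 1, 2]}
  5. unlink(a)  ⇒  ...........  {}
  6. create(a)  ⇒  F..........  {a→[0]}
  7. unlink(a)  ⇒  ...........  {}
  8. create(b)  ⇒  F..........  {b→[0]}
  9. append(b, 2)  ⇒  FFF........  {b→[0, 1, 2]}
  10. truncate(b, 1)  ⇒  F..........  {b→[0]}
  11. append(b, 1)  ⇒  FF.........  {b→[0, 1]}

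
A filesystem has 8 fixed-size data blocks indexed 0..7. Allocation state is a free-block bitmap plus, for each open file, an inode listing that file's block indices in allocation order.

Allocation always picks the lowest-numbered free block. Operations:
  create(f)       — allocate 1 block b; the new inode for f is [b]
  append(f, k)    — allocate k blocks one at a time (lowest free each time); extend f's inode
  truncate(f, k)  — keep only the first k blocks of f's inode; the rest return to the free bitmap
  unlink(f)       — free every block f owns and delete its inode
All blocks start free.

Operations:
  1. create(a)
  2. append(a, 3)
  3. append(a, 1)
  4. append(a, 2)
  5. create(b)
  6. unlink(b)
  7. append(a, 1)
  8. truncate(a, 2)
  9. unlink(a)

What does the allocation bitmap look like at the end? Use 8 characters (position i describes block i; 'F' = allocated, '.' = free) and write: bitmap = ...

bitmap = ........

create(a): bitmap=F....... | a=[0]
append(a, 3): bitmap=FFFF.... | a=[0, 1, 2, 3]
append(a, 1): bitmap=FFFFF... | a=[0, 1, 2, 3, 4]
append(a, 2): bitmap=FFFFFFF. | a=[0, 1, 2, 3, 4, 5, 6]
create(b): bitmap=FFFFFFFF | a=[0, 1, 2, 3, 4, 5, 6] b=[7]
unlink(b): bitmap=FFFFFFF. | a=[0, 1, 2, 3, 4, 5, 6]
append(a, 1): bitmap=FFFFFFFF | a=[0, 1, 2, 3, 4, 5, 6, 7]
truncate(a, 2): bitmap=FF...... | a=[0, 1]
unlink(a): bitmap=........ | 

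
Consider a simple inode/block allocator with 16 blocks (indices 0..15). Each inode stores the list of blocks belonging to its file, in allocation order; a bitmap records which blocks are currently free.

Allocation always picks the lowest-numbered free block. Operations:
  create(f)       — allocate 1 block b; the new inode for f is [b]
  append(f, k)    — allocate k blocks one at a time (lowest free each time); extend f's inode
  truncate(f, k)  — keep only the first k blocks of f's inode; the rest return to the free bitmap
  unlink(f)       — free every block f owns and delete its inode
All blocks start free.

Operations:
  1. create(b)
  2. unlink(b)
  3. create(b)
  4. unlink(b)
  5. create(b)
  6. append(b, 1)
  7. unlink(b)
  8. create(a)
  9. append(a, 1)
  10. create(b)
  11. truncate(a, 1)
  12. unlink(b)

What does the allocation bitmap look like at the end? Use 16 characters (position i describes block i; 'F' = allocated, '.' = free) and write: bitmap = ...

after create(b) → b:[0]  free=[F...............]
after unlink(b) →   free=[................]
after create(b) → b:[0]  free=[F...............]
after unlink(b) →   free=[................]
after create(b) → b:[0]  free=[F...............]
after append(b, 1) → b:[0, 1]  free=[FF..............]
after unlink(b) →   free=[................]
after create(a) → a:[0]  free=[F...............]
after append(a, 1) → a:[0, 1]  free=[FF..............]
after create(b) → a:[0, 1], b:[2]  free=[FFF.............]
after truncate(a, 1) → a:[0], b:[2]  free=[F.F.............]
after unlink(b) → a:[0]  free=[F...............]

bitmap = F...............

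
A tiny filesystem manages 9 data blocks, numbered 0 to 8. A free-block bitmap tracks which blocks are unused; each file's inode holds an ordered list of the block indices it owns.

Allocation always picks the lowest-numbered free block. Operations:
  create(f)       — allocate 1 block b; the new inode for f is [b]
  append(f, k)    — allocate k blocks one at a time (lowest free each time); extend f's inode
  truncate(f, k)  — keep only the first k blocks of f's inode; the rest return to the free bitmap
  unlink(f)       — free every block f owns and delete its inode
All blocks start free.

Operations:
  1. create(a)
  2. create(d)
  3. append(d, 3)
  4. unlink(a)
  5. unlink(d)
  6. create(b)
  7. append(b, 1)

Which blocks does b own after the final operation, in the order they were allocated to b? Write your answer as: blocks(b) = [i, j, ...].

[1] create(a) — a=0 (map F........)
[2] create(d) — a=0 d=1 (map FF.......)
[3] append(d, 3) — a=0 d=1,2,3,4 (map FFFFF....)
[4] unlink(a) — d=1,2,3,4 (map .FFFF....)
[5] unlink(d) —  (map .........)
[6] create(b) — b=0 (map F........)
[7] append(b, 1) — b=0,1 (map FF.......)

blocks(b) = [0, 1]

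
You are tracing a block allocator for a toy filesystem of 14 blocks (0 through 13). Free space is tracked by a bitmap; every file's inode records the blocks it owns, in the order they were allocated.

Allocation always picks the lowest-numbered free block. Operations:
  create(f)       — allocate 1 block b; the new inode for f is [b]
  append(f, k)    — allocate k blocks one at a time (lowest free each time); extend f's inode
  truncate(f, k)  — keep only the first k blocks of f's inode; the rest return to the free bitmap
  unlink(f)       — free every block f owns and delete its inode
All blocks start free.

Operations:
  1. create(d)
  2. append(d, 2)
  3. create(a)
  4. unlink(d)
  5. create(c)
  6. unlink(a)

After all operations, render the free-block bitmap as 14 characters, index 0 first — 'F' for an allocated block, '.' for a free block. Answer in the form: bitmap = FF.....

[1] create(d) — d=0 (map F.............)
[2] append(d, 2) — d=0,1,2 (map FFF...........)
[3] create(a) — a=3 d=0,1,2 (map FFFF..........)
[4] unlink(d) — a=3 (map ...F..........)
[5] create(c) — a=3 c=0 (map F..F..........)
[6] unlink(a) — c=0 (map F.............)

bitmap = F.............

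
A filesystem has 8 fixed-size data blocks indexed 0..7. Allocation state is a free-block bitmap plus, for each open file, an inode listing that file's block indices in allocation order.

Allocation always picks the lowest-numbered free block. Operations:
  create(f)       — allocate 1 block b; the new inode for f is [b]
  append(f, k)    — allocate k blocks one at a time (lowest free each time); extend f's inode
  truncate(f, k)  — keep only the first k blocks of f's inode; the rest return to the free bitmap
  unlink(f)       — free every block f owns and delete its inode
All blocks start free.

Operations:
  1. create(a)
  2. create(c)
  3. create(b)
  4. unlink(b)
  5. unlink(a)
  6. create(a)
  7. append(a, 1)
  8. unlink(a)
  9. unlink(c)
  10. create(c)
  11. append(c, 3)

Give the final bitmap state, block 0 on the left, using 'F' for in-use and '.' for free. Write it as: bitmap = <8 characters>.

[1] create(a) — a=0 (map F.......)
[2] create(c) — a=0 c=1 (map FF......)
[3] create(b) — a=0 b=2 c=1 (map FFF.....)
[4] unlink(b) — a=0 c=1 (map FF......)
[5] unlink(a) — c=1 (map .F......)
[6] create(a) — a=0 c=1 (map FF......)
[7] append(a, 1) — a=0,2 c=1 (map FFF.....)
[8] unlink(a) — c=1 (map .F......)
[9] unlink(c) —  (map ........)
[10] create(c) — c=0 (map F.......)
[11] append(c, 3) — c=0,1,2,3 (map FFFF....)

bitmap = FFFF....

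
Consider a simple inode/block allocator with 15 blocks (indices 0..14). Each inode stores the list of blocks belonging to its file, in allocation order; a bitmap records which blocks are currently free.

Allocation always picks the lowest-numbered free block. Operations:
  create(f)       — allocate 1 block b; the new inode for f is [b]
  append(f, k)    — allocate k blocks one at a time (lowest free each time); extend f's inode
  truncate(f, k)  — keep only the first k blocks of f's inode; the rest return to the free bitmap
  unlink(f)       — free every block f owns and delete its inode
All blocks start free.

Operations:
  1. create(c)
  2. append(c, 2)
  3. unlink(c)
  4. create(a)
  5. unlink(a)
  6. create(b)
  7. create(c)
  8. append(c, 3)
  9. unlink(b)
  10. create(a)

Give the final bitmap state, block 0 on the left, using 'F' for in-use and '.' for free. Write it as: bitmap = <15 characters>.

bitmap = FFFFF..........

  1. create(c)  ⇒  F..............  {c→[0]}
  2. append(c, 2)  ⇒  FFF............  {c→[0, 1, 2]}
  3. unlink(c)  ⇒  ...............  {}
  4. create(a)  ⇒  F..............  {a→[0]}
  5. unlink(a)  ⇒  ...............  {}
  6. create(b)  ⇒  F..............  {b→[0]}
  7. create(c)  ⇒  FF.............  {b→[0]; c→[1]}
  8. append(c, 3)  ⇒  FFFFF..........  {b→[0]; c→[1, 2, 3, 4]}
  9. unlink(b)  ⇒  .FFFF..........  {c→[1, 2, 3, 4]}
  10. create(a)  ⇒  FFFFF..........  {a→[0]; c→[1, 2, 3, 4]}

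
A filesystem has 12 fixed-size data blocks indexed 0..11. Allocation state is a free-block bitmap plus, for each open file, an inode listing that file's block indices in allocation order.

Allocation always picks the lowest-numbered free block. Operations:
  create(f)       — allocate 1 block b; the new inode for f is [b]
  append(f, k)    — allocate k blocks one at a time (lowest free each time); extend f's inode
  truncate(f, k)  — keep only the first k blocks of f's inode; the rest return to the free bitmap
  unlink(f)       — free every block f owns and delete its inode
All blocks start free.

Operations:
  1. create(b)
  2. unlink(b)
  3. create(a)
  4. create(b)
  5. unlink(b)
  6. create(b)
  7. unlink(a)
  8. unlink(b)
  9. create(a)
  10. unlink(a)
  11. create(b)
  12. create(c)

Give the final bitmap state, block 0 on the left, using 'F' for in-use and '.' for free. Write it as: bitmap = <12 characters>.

bitmap = FF..........

[1] create(b) — b=0 (map F...........)
[2] unlink(b) —  (map ............)
[3] create(a) — a=0 (map F...........)
[4] create(b) — a=0 b=1 (map FF..........)
[5] unlink(b) — a=0 (map F...........)
[6] create(b) — a=0 b=1 (map FF..........)
[7] unlink(a) — b=1 (map .F..........)
[8] unlink(b) —  (map ............)
[9] create(a) — a=0 (map F...........)
[10] unlink(a) —  (map ............)
[11] create(b) — b=0 (map F...........)
[12] create(c) — b=0 c=1 (map FF..........)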